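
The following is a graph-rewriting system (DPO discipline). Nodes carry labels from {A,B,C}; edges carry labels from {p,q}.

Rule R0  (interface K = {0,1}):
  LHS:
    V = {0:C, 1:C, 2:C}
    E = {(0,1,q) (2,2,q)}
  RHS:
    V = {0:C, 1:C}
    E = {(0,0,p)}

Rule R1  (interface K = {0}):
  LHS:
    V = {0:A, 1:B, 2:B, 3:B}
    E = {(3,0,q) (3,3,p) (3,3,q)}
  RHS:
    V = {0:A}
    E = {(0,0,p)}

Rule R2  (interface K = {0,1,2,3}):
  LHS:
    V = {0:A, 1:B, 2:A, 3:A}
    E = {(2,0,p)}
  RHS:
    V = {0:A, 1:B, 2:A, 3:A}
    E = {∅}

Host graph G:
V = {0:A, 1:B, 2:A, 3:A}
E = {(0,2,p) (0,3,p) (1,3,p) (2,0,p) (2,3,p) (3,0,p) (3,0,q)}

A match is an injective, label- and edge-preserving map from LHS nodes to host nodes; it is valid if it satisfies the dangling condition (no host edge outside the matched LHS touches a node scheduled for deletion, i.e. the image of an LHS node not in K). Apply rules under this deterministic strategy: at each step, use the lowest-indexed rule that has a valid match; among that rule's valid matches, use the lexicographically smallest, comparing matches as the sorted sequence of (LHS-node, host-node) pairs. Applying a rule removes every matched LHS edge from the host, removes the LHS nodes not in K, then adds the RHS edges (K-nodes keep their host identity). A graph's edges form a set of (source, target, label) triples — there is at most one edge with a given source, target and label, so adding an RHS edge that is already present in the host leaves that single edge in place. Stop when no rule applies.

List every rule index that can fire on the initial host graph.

Answer: [R2]

Steps:
R0: no valid match — LHS pattern not found
R1: no valid match — LHS pattern not found
R2: 5 valid matches — {0↦0, 1↦1, 2↦2, 3↦3}, {0↦0, 1↦1, 2↦3, 3↦2}, {0↦2, 1↦1, 2↦0, 3↦3} (+2 more)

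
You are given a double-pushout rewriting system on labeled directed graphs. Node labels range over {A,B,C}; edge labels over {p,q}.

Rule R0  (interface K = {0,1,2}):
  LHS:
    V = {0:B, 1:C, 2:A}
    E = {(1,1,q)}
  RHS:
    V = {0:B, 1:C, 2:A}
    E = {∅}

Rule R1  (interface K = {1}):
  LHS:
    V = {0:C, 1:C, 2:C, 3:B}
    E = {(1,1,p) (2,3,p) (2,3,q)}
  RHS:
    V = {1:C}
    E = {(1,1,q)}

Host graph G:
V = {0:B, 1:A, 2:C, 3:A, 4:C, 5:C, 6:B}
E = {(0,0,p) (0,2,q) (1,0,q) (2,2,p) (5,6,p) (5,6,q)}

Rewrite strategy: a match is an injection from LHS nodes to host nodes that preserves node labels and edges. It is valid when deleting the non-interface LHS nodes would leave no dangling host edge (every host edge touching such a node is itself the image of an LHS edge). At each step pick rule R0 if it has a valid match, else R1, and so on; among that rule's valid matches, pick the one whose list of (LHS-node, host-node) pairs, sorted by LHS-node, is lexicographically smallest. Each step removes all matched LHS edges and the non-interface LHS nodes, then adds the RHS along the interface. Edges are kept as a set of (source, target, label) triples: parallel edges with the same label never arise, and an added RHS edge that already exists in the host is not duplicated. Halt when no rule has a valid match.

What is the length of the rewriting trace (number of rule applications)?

Answer: 2

Steps:
initial: |V|=7 |E|=6  E = 0-p->0 0-q->2 1-q->0 2-p->2 5-p->6 5-q->6
step 1: apply R1 at {0↦4, 1↦2, 2↦5, 3↦6}  → |V|=4 |E|=4  E = 0-p->0 0-q->2 1-q->0 2-q->2
step 2: apply R0 at {0↦0, 1↦2, 2↦1}  → |V|=4 |E|=3  E = 0-p->0 0-q->2 1-q->0
final graph: no rule applies after step 2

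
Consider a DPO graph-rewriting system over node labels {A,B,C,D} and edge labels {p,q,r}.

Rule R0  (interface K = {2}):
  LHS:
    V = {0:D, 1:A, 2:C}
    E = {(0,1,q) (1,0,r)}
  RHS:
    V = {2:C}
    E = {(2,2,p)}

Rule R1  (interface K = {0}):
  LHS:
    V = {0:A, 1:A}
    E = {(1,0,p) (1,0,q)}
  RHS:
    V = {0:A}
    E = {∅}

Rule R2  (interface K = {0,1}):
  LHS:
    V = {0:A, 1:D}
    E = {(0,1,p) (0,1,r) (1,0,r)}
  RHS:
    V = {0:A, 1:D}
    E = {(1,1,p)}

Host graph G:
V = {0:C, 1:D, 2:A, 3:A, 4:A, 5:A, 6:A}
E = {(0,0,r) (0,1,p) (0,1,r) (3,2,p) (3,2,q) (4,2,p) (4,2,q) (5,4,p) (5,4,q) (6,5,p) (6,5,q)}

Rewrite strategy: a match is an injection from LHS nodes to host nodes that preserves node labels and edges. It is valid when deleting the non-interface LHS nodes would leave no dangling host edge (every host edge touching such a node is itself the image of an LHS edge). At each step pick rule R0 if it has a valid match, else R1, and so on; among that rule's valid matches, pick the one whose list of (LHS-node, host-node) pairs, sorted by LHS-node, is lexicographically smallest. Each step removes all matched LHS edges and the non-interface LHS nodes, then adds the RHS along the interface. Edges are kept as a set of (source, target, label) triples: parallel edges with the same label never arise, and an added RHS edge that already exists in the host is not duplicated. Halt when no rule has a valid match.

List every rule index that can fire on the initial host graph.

Answer: [R1]

Rewrite trace:
R0: no valid match — LHS pattern not found
R1: 2 valid matches — {0↦2, 1↦3}, {0↦5, 1↦6}
R2: no valid match — LHS pattern not found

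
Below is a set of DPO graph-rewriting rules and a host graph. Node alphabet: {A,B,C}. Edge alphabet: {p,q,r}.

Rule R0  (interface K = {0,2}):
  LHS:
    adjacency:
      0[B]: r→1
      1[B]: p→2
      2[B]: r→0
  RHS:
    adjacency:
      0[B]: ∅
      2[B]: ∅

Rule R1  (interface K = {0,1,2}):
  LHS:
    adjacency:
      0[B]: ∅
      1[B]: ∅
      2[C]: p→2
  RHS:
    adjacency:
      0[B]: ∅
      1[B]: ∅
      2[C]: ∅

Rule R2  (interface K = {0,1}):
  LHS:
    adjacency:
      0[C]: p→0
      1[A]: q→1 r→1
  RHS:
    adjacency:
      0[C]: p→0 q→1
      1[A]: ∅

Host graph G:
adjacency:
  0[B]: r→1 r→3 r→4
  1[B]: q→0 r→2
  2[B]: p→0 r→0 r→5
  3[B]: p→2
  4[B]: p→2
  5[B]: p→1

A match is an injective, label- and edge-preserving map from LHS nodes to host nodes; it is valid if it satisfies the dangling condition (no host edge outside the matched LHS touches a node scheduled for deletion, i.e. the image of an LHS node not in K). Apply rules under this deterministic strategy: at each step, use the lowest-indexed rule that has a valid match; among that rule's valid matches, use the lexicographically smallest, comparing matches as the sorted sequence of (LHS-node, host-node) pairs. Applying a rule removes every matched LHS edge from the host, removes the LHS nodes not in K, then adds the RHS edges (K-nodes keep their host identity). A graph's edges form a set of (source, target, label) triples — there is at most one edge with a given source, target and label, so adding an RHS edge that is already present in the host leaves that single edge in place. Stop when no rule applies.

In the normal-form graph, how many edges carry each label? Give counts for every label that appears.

Answer: p:2 q:1 r:2

Rewrite trace:
initial: |V|=6 |E|=11  E = 0-r->1 0-r->3 0-r->4 1-q->0 1-r->2 2-p->0 2-r->0 2-r->5 3-p->2 4-p->2 5-p->1
step 1: apply R0 at {0↦0, 1↦3, 2↦2}  → |V|=5 |E|=8  E = 0-r->1 0-r->4 1-q->0 1-r->2 2-p->0 2-r->5 4-p->2 5-p->1
step 2: apply R0 at {0↦2, 1↦5, 2↦1}  → |V|=4 |E|=5  E = 0-r->1 0-r->4 1-q->0 2-p->0 4-p->2
halt: no rule applies after step 2
NF edges: [(0, 1, 'r'), (0, 4, 'r'), (1, 0, 'q'), (2, 0, 'p'), (4, 2, 'p')]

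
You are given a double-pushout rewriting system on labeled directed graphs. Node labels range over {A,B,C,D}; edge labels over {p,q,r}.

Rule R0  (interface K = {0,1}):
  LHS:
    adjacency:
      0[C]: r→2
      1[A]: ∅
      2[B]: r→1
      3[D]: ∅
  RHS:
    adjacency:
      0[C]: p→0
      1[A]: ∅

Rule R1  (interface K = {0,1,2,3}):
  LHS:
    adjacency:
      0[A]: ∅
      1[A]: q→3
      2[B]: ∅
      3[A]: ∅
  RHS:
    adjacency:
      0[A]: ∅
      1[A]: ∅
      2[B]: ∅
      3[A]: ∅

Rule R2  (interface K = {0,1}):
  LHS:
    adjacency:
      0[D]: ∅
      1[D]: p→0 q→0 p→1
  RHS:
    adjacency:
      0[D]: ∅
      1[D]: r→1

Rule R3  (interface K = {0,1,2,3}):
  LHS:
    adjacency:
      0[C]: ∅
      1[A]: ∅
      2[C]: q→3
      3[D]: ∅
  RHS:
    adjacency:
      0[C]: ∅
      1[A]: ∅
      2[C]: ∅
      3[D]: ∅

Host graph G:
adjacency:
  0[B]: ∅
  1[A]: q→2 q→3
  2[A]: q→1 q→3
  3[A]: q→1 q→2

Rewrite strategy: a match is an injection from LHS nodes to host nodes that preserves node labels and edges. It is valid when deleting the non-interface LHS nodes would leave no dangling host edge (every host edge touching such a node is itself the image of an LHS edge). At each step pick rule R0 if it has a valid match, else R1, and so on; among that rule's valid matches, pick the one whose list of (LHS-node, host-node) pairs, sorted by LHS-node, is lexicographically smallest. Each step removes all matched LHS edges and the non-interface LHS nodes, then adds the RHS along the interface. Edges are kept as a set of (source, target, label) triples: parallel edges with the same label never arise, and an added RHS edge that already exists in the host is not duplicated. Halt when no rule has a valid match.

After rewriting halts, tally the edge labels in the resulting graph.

Answer: (no edges)

Derivation:
[0] host  ⇒  4 nodes, 6 edges  {1-q->2 1-q->3 2-q->1 2-q->3 3-q->1 3-q->2}
[1] R1 @ {0↦1, 1↦2, 2↦0, 3↦3}  ⇒  4 nodes, 5 edges  {1-q->2 1-q->3 2-q->1 3-q->1 3-q->2}
[2] R1 @ {0↦1, 1↦3, 2↦0, 3↦2}  ⇒  4 nodes, 4 edges  {1-q->2 1-q->3 2-q->1 3-q->1}
[3] R1 @ {0↦2, 1↦1, 2↦0, 3↦3}  ⇒  4 nodes, 3 edges  {1-q->2 2-q->1 3-q->1}
[4] R1 @ {0↦2, 1↦3, 2↦0, 3↦1}  ⇒  4 nodes, 2 edges  {1-q->2 2-q->1}
[5] R1 @ {0↦3, 1↦1, 2↦0, 3↦2}  ⇒  4 nodes, 1 edges  {2-q->1}
[6] R1 @ {0↦3, 1↦2, 2↦0, 3↦1}  ⇒  4 nodes, 0 edges  {∅}
normal form: no rule applies after step 6
NF edges: []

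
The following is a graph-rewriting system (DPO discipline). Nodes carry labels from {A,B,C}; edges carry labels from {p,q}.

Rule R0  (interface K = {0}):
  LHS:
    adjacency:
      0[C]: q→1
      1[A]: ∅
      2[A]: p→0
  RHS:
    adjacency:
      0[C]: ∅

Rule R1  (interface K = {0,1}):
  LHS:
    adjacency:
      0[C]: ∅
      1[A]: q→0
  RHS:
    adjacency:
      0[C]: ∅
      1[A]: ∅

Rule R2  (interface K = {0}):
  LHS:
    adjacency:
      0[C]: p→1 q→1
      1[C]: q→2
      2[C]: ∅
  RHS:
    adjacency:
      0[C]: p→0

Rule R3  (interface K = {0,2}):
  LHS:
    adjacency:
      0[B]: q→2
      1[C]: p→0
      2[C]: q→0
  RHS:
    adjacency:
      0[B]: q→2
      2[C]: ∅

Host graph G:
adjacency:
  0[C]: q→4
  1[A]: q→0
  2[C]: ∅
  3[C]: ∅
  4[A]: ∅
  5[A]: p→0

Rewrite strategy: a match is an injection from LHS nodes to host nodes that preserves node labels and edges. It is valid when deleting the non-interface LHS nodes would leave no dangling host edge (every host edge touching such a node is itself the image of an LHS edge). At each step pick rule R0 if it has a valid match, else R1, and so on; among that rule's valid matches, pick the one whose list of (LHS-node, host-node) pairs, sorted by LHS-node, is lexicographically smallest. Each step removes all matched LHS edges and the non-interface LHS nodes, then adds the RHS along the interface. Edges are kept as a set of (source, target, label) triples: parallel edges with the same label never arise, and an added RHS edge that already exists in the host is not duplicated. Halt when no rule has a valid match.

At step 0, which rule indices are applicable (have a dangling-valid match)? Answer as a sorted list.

Answer: [R0,R1]

Derivation:
R0: 1 valid match — {0↦0, 1↦4, 2↦5}
R1: 1 valid match — {0↦0, 1↦1}
R2: no valid match — LHS pattern not found
R3: no valid match — LHS pattern not found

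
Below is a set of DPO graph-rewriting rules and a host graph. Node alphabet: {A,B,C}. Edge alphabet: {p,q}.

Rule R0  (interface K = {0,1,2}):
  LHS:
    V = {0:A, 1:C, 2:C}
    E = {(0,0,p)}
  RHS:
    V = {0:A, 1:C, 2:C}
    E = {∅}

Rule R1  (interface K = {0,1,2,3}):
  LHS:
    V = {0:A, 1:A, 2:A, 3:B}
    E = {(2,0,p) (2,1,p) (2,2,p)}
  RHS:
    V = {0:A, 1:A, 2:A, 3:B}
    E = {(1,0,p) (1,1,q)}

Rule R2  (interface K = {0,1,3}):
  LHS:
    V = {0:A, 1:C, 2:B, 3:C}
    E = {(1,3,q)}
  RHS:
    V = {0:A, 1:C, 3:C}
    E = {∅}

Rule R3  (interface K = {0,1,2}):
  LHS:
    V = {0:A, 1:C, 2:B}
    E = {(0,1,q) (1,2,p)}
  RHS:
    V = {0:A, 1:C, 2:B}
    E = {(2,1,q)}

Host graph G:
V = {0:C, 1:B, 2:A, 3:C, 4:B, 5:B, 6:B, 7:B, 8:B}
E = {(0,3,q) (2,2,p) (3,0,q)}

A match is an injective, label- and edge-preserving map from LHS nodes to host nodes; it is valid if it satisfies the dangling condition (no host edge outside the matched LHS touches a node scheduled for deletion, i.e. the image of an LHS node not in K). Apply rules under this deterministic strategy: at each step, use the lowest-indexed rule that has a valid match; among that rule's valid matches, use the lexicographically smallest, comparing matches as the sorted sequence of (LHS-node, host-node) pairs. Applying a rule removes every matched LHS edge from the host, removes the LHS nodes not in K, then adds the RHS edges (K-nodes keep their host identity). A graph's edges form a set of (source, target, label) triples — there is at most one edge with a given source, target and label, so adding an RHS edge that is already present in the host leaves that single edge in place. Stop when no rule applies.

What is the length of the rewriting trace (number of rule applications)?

start.  V:9 E:3  edges: 0-q->3 2-p->2 3-q->0
1. fire R0 via {0↦2, 1↦0, 2↦3}  →  V:9 E:2  edges: 0-q->3 3-q->0
2. fire R2 via {0↦2, 1↦0, 2↦1, 3↦3}  →  V:8 E:1  edges: 3-q->0
3. fire R2 via {0↦2, 1↦3, 2↦4, 3↦0}  →  V:7 E:0  edges: ∅
normal form: no rule applies after step 3

Answer: 3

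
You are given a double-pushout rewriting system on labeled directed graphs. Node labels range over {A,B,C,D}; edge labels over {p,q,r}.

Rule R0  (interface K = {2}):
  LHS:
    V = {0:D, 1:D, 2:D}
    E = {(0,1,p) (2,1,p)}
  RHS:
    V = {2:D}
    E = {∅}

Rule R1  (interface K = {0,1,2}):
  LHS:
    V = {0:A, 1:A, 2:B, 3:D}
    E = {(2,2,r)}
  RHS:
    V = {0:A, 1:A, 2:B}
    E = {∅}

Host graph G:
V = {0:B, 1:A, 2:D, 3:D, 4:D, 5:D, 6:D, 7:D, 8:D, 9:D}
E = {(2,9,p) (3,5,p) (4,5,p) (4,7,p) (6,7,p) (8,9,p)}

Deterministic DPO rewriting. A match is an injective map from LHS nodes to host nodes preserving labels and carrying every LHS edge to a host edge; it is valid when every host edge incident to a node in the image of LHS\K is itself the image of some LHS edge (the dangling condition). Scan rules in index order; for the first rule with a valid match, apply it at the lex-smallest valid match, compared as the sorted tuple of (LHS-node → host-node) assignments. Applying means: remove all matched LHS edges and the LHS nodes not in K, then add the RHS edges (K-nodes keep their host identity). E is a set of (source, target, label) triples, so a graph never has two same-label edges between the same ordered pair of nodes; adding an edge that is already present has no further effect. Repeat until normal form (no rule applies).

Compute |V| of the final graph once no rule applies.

[0] host  ⇒  10 nodes, 6 edges  {2-p->9 3-p->5 4-p->5 4-p->7 6-p->7 8-p->9}
[1] R0 @ {0↦2, 1↦9, 2↦8}  ⇒  8 nodes, 4 edges  {3-p->5 4-p->5 4-p->7 6-p->7}
[2] R0 @ {0↦3, 1↦5, 2↦4}  ⇒  6 nodes, 2 edges  {4-p->7 6-p->7}
[3] R0 @ {0↦4, 1↦7, 2↦6}  ⇒  4 nodes, 0 edges  {∅}
normal form: no rule applies after step 3
NF nodes: {0:B, 1:A, 6:D, 8:D}

Answer: 4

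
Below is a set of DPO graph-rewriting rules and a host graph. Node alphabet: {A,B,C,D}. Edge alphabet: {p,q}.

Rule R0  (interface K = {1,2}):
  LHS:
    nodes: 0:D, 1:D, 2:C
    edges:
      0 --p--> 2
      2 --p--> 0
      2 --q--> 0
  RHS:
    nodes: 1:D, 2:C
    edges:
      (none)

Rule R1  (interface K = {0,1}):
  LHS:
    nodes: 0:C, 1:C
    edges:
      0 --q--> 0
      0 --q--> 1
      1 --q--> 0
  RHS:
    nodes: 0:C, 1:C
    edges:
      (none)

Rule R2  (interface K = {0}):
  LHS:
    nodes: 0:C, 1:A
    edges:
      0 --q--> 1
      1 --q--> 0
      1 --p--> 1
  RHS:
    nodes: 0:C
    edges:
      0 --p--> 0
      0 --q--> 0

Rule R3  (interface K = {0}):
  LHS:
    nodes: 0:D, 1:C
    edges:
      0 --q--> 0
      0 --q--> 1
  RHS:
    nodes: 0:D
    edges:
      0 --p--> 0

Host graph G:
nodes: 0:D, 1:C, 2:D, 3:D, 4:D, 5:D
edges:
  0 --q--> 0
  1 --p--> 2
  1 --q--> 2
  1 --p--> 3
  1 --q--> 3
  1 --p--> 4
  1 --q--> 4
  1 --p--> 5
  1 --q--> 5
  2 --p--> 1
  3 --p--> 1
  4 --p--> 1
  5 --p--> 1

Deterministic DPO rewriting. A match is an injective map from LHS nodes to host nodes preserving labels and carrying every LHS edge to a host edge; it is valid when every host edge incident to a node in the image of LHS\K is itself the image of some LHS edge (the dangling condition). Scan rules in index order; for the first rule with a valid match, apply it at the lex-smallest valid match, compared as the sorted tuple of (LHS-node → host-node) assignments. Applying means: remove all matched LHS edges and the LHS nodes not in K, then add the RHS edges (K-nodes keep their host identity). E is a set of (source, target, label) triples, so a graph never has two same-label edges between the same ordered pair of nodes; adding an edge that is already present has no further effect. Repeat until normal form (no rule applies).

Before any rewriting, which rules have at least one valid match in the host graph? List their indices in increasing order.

R0: 16 valid matches — {0↦2, 1↦0, 2↦1}, {0↦2, 1↦3, 2↦1}, {0↦2, 1↦4, 2↦1} (+13 more)
R1: no valid match — LHS pattern not found
R2: no valid match — LHS pattern not found
R3: no valid match — LHS pattern not found

Answer: [R0]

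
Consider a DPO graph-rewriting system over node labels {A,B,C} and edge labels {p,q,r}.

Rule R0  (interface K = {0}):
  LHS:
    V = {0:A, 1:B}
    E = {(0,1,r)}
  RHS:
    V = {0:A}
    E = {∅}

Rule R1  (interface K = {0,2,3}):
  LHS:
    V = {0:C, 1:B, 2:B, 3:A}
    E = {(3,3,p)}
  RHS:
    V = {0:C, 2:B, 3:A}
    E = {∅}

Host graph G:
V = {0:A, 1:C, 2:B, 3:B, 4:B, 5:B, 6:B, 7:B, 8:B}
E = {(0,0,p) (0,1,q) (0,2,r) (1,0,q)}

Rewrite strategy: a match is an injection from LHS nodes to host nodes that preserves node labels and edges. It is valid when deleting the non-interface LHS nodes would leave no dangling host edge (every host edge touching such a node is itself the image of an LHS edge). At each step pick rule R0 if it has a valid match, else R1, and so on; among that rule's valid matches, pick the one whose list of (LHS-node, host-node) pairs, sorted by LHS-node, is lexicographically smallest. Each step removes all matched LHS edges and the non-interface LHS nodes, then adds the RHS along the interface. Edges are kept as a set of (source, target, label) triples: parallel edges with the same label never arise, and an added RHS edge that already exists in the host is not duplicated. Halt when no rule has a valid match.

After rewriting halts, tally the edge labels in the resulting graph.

start.  V:9 E:4  edges: 0-p->0 0-q->1 0-r->2 1-q->0
1. fire R0 via {0↦0, 1↦2}  →  V:8 E:3  edges: 0-p->0 0-q->1 1-q->0
2. fire R1 via {0↦1, 1↦3, 2↦4, 3↦0}  →  V:7 E:2  edges: 0-q->1 1-q->0
halt: no rule applies after step 2
NF edges: [(0, 1, 'q'), (1, 0, 'q')]

Answer: q:2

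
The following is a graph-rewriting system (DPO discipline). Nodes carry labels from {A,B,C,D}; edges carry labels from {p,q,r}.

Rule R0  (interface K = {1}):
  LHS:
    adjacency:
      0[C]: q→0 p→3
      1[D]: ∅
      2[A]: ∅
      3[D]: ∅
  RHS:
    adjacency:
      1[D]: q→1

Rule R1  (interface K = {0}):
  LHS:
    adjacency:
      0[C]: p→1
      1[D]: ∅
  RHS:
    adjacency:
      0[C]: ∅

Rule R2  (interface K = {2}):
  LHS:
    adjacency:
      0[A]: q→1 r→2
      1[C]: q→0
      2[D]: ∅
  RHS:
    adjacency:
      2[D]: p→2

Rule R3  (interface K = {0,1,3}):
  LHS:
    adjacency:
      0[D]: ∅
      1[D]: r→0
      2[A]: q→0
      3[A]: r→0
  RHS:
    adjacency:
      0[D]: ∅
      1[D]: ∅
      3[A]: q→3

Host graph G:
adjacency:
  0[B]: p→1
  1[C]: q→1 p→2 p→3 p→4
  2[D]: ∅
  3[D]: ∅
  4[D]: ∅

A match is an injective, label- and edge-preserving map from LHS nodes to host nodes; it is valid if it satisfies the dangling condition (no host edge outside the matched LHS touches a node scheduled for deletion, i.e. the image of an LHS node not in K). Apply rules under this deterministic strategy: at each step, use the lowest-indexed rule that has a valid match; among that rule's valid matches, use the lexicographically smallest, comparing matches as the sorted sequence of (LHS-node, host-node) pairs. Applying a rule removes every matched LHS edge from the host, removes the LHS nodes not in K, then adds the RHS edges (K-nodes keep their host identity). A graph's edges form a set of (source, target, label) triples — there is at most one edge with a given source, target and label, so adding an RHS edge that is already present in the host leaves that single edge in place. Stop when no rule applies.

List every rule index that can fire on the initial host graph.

R0: no valid match — LHS pattern not found
R1: 3 valid matches — {0↦1, 1↦2}, {0↦1, 1↦3}, {0↦1, 1↦4}
R2: no valid match — LHS pattern not found
R3: no valid match — LHS pattern not found

Answer: [R1]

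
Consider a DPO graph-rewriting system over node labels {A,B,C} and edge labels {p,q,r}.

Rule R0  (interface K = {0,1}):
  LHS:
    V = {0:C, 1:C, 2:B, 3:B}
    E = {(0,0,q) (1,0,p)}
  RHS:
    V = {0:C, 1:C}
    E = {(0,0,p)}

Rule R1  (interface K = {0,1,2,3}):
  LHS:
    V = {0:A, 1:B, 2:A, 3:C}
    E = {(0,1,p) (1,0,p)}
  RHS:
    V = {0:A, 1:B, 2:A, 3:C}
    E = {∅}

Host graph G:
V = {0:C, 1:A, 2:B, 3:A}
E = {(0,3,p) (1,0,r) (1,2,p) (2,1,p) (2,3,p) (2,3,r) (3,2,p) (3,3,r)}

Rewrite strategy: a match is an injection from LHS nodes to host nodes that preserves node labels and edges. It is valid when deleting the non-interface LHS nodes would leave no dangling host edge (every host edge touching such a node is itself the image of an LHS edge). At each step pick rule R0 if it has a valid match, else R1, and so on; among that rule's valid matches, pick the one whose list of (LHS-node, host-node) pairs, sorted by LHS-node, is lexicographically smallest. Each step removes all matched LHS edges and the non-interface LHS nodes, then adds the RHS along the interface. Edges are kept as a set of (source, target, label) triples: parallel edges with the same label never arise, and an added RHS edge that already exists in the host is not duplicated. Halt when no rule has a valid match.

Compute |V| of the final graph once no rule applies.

Answer: 4

Steps:
[0] host  ⇒  4 nodes, 8 edges  {0-p->3 1-r->0 1-p->2 2-p->1 2-p->3 2-r->3 3-p->2 3-r->3}
[1] R1 @ {0↦1, 1↦2, 2↦3, 3↦0}  ⇒  4 nodes, 6 edges  {0-p->3 1-r->0 2-p->3 2-r->3 3-p->2 3-r->3}
[2] R1 @ {0↦3, 1↦2, 2↦1, 3↦0}  ⇒  4 nodes, 4 edges  {0-p->3 1-r->0 2-r->3 3-r->3}
halt: no rule applies after step 2
NF nodes: {0:C, 1:A, 2:B, 3:A}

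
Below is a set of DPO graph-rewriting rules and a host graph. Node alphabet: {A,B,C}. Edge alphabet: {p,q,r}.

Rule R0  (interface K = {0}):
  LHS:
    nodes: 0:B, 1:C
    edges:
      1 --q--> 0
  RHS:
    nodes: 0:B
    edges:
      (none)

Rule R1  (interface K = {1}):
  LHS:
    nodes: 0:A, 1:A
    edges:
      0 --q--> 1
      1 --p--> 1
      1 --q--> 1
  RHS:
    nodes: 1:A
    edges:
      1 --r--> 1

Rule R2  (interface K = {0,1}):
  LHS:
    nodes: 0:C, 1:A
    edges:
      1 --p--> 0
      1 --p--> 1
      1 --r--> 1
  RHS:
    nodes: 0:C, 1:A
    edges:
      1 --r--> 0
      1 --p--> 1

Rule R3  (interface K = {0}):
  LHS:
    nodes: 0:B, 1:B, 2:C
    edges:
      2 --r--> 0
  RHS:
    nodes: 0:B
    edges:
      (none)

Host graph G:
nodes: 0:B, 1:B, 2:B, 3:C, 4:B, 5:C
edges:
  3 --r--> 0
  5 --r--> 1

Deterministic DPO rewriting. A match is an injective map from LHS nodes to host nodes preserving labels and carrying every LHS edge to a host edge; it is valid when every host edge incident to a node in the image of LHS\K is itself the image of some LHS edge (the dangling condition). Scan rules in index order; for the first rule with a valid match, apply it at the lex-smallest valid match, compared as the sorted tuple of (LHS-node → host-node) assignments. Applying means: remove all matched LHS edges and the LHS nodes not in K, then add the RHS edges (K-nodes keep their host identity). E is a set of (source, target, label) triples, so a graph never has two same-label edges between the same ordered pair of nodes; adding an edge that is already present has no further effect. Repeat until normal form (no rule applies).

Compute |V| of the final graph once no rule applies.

Answer: 2

Steps:
initial: |V|=6 |E|=2  E = 3-r->0 5-r->1
step 1: apply R3 at {0↦0, 1↦2, 2↦3}  → |V|=4 |E|=1  E = 5-r->1
step 2: apply R3 at {0↦1, 1↦0, 2↦5}  → |V|=2 |E|=0  E = ∅
final graph: no rule applies after step 2
NF nodes: {1:B, 4:B}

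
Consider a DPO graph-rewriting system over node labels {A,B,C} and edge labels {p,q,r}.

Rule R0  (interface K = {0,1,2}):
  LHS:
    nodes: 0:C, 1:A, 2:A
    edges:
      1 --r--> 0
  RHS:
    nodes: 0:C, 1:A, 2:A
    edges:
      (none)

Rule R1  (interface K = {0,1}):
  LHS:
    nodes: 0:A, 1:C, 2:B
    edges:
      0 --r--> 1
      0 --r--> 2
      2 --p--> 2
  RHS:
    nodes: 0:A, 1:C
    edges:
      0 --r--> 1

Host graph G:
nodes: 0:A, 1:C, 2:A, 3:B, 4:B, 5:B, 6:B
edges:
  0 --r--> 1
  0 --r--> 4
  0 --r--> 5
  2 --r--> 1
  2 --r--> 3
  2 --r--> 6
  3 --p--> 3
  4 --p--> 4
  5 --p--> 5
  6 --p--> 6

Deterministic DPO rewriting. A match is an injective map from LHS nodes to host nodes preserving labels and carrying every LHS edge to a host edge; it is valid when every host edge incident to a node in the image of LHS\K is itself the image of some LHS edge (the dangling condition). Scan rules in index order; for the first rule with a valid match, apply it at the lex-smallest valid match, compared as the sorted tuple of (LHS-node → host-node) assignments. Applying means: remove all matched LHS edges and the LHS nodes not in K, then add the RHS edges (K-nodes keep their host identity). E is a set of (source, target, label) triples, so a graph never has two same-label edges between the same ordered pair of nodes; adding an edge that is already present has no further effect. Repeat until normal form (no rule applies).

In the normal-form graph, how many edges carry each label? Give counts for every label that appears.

Answer: p:4 r:4

Derivation:
initial: |V|=7 |E|=10  E = 0-r->1 0-r->4 0-r->5 2-r->1 2-r->3 2-r->6 3-p->3 4-p->4 5-p->5 6-p->6
step 1: apply R0 at {0↦1, 1↦0, 2↦2}  → |V|=7 |E|=9  E = 0-r->4 0-r->5 2-r->1 2-r->3 2-r->6 3-p->3 4-p->4 5-p->5 6-p->6
step 2: apply R0 at {0↦1, 1↦2, 2↦0}  → |V|=7 |E|=8  E = 0-r->4 0-r->5 2-r->3 2-r->6 3-p->3 4-p->4 5-p->5 6-p->6
normal form: no rule applies after step 2
NF edges: [(0, 4, 'r'), (0, 5, 'r'), (2, 3, 'r'), (2, 6, 'r'), (3, 3, 'p'), (4, 4, 'p'), (5, 5, 'p'), (6, 6, 'p')]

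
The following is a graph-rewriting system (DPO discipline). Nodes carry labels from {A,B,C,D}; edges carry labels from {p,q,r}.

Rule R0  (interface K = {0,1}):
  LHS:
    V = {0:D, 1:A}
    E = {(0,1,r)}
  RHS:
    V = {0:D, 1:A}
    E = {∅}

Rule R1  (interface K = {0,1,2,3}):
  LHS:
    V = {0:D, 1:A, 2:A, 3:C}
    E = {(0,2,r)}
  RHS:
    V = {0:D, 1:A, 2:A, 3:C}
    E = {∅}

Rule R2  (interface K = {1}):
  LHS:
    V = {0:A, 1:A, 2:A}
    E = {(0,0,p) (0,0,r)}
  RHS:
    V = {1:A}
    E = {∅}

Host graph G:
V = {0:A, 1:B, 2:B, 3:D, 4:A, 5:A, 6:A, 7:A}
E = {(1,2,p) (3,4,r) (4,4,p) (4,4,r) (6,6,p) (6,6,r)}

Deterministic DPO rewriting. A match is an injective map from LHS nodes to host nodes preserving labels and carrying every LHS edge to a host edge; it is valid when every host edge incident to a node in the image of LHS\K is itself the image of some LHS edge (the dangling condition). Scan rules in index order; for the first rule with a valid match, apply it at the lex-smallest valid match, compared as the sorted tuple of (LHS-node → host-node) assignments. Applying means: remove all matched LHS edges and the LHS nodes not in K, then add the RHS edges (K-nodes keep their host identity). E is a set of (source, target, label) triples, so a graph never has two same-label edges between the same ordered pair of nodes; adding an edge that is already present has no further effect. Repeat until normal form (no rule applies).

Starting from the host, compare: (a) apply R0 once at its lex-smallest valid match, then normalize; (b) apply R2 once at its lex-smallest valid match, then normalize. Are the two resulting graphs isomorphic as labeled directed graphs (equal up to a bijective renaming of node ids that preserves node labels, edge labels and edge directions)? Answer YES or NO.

branch R0-first: apply at {0↦3, 1↦4} → |E|=5, then 2 more step(s) → NF |V|=4 |E|=1 V={0:A, 1:B, 2:B, 3:D} E=1-p->2
branch R2-first: apply at {0↦6, 1↦0, 2↦5} → |E|=4, then 2 more step(s) → NF |V|=4 |E|=1 V={0:A, 1:B, 2:B, 3:D} E=1-p->2
graphs isomorphic (equal up to label-preserving node renaming)

Answer: YES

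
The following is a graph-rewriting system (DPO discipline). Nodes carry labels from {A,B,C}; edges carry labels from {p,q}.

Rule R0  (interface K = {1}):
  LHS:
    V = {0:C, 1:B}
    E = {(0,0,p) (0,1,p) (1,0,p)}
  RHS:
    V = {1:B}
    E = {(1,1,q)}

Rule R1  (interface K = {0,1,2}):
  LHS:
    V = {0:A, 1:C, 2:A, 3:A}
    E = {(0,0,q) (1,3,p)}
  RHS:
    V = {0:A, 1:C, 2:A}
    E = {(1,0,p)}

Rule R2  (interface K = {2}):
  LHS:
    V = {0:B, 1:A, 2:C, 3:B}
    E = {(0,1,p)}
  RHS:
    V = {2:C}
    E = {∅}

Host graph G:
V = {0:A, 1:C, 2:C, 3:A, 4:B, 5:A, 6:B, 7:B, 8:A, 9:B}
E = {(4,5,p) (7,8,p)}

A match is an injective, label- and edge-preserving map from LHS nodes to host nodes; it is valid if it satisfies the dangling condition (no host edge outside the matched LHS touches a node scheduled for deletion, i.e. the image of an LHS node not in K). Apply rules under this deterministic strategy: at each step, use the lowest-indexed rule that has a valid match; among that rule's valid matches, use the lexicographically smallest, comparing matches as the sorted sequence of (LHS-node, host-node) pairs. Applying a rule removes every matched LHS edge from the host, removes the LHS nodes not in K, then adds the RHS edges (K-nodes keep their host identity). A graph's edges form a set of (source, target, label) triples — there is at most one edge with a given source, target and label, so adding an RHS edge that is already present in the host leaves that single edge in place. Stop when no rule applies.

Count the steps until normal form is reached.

Answer: 2

Steps:
initial: |V|=10 |E|=2  E = 4-p->5 7-p->8
step 1: apply R2 at {0↦4, 1↦5, 2↦1, 3↦6}  → |V|=7 |E|=1  E = 7-p->8
step 2: apply R2 at {0↦7, 1↦8, 2↦1, 3↦9}  → |V|=4 |E|=0  E = ∅
final graph: no rule applies after step 2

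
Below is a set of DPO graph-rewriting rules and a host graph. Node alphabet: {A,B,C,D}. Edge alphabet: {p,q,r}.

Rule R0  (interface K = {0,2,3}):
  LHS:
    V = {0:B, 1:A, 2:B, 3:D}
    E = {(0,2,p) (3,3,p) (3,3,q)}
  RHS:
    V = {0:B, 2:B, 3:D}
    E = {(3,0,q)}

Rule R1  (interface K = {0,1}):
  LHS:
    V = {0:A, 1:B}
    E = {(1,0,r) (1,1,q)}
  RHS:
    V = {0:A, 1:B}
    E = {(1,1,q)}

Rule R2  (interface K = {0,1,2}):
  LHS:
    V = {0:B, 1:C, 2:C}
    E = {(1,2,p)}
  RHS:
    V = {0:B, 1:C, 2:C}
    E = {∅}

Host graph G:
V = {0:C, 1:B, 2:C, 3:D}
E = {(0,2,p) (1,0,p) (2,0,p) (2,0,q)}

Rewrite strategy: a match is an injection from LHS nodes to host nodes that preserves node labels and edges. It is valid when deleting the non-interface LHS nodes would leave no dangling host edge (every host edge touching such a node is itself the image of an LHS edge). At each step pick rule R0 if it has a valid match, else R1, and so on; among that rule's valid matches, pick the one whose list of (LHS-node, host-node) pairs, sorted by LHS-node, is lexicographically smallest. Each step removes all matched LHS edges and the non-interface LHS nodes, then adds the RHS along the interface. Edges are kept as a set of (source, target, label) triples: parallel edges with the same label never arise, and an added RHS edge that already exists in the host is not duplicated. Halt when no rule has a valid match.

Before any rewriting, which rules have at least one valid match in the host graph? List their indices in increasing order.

R0: no valid match — LHS pattern not found
R1: no valid match — LHS pattern not found
R2: 2 valid matches — {0↦1, 1↦0, 2↦2}, {0↦1, 1↦2, 2↦0}

Answer: [R2]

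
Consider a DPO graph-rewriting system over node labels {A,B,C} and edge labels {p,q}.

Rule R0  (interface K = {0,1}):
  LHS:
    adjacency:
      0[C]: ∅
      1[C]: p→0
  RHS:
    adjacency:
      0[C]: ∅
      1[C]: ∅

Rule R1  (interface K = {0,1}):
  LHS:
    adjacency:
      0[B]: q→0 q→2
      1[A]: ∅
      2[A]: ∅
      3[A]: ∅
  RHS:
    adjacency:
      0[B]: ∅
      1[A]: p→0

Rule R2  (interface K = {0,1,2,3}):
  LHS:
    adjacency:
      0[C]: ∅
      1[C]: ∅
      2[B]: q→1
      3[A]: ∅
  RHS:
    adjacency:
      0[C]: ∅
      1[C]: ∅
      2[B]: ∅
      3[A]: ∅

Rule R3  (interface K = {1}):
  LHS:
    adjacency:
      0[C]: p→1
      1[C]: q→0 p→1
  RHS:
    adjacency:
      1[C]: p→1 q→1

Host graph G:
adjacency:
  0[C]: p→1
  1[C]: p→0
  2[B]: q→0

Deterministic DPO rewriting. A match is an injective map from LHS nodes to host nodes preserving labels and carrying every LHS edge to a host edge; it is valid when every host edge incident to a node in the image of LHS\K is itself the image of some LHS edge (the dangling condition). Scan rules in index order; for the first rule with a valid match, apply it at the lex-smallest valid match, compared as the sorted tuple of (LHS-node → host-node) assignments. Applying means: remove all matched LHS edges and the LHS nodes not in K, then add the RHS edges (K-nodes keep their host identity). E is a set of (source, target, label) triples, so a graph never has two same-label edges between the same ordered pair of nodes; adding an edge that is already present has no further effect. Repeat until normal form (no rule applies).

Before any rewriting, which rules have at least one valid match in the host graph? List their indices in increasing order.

R0: 2 valid matches — {0↦0, 1↦1}, {0↦1, 1↦0}
R1: no valid match — LHS pattern not found
R2: no valid match — LHS pattern not found
R3: no valid match — LHS pattern not found

Answer: [R0]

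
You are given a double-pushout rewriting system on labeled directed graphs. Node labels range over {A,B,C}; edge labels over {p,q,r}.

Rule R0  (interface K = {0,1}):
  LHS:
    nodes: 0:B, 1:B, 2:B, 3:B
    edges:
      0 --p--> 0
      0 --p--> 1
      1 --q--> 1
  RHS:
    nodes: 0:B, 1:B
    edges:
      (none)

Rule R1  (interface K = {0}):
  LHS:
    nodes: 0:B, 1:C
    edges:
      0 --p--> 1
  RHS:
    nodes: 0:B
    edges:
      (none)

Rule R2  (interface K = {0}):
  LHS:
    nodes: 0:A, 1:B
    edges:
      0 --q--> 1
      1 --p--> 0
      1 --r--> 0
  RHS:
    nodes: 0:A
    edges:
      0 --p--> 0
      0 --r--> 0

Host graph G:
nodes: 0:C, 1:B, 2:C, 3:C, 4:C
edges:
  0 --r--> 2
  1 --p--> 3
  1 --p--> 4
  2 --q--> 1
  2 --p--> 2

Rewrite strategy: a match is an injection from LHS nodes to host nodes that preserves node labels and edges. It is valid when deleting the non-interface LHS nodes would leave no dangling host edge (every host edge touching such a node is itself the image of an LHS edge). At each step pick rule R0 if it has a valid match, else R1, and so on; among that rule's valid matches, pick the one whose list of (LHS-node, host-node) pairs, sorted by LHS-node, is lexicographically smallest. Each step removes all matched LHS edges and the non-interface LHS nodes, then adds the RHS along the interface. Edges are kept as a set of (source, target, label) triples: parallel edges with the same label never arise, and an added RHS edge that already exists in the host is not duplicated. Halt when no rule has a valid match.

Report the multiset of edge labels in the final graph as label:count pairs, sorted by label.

start.  V:5 E:5  edges: 0-r->2 1-p->3 1-p->4 2-q->1 2-p->2
1. fire R1 via {0↦1, 1↦3}  →  V:4 E:4  edges: 0-r->2 1-p->4 2-q->1 2-p->2
2. fire R1 via {0↦1, 1↦4}  →  V:3 E:3  edges: 0-r->2 2-q->1 2-p->2
halt: no rule applies after step 2
NF edges: [(0, 2, 'r'), (2, 1, 'q'), (2, 2, 'p')]

Answer: p:1 q:1 r:1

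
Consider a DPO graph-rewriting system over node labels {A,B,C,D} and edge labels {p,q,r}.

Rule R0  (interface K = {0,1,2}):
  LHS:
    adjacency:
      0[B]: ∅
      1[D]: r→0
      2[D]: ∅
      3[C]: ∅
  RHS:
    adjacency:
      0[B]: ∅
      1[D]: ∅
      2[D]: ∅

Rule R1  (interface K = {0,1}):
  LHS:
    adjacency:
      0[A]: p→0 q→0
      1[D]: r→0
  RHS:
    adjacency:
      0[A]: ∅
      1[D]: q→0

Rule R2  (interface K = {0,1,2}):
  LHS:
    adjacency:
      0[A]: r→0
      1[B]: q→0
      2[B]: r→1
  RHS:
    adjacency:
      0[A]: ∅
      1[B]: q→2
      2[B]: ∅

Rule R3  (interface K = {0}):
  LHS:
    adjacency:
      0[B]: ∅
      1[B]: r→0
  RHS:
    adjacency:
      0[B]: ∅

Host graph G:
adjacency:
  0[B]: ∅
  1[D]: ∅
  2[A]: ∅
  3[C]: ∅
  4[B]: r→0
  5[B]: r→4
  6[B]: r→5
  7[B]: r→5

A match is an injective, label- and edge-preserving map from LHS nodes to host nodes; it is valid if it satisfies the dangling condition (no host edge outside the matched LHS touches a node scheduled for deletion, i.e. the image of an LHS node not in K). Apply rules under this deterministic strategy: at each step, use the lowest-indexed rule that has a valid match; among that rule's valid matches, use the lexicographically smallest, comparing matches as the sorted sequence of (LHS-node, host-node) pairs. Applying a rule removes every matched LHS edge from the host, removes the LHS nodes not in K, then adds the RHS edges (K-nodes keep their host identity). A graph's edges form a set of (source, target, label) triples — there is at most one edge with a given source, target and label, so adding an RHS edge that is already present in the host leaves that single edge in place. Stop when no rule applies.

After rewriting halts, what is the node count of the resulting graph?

start.  V:8 E:4  edges: 4-r->0 5-r->4 6-r->5 7-r->5
1. fire R3 via {0↦5, 1↦6}  →  V:7 E:3  edges: 4-r->0 5-r->4 7-r->5
2. fire R3 via {0↦5, 1↦7}  →  V:6 E:2  edges: 4-r->0 5-r->4
3. fire R3 via {0↦4, 1↦5}  →  V:5 E:1  edges: 4-r->0
4. fire R3 via {0↦0, 1↦4}  →  V:4 E:0  edges: ∅
halt: no rule applies after step 4
NF nodes: {0:B, 1:D, 2:A, 3:C}

Answer: 4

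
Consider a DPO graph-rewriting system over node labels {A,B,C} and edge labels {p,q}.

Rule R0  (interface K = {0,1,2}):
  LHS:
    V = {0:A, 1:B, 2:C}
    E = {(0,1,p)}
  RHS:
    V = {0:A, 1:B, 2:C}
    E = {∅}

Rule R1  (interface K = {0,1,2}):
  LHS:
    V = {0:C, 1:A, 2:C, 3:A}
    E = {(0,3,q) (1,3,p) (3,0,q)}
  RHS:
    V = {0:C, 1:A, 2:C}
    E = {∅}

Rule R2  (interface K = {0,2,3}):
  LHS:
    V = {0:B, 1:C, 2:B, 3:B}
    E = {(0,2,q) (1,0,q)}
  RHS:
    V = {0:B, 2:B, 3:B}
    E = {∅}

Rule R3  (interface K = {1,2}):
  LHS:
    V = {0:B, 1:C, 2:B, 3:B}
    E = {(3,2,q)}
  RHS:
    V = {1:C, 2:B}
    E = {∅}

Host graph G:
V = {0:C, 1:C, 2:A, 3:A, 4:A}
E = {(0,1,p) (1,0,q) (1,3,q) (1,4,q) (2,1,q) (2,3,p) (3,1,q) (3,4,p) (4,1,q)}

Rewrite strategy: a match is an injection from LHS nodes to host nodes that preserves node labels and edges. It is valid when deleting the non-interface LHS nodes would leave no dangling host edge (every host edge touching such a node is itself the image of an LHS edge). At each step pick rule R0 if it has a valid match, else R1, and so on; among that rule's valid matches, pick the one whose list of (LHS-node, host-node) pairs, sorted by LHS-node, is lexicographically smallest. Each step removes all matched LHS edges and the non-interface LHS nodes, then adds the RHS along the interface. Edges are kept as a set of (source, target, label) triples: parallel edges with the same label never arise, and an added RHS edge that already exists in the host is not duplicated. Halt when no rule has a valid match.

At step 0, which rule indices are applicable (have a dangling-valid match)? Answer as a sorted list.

Answer: [R1]

Steps:
R0: no valid match — LHS pattern not found
R1: 1 valid match — {0↦1, 1↦3, 2↦0, 3↦4}
R2: no valid match — LHS pattern not found
R3: no valid match — LHS pattern not found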